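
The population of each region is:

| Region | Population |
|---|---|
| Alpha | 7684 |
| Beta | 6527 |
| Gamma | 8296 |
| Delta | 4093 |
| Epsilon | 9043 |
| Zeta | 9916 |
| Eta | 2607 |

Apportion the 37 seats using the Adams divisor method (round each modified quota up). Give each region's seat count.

Standard divisor 48166/37 ≈ 1301.784; standard quotas: Alpha 5.903, Beta 5.014, Gamma 6.373, Delta 3.144, Epsilon 6.947, Zeta 7.617, Eta 2.003.
Rounding up gives 6, 6, 7, 4, 7, 8, 3 = 41 seats, so the divisor must be adjusted.
With modified divisor 1400: modified quotas Alpha 5.489, Beta 4.662, Gamma 5.926, Delta 2.924, Epsilon 6.459, Zeta 7.083, Eta 1.862.
Rounding up: Alpha 6, Beta 5, Gamma 6, Delta 3, Epsilon 7, Zeta 8, Eta 2 (total 37).

Alpha 6; Beta 5; Gamma 6; Delta 3; Epsilon 7; Zeta 8; Eta 2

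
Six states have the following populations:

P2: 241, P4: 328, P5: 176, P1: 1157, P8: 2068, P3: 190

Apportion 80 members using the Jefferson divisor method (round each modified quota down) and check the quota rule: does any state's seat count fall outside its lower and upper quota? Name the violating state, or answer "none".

P8

Standard quotas: P2 4.635, P4 6.308, P5 3.385, P1 22.250, P8 39.769, P3 3.654.
Jefferson allocation: P2 4, P4 6, P5 3, P1 23, P8 41, P3 3.
P8 has quota 39.769 (lower 39, upper 40) but receives 41 — outside the quota interval.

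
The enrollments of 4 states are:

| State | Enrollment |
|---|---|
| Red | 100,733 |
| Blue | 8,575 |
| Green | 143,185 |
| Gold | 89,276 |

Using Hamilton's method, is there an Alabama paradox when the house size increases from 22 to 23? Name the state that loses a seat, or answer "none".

Blue

At 22 seats: Red 6, Blue 1, Green 9, Gold 6.
At 23 seats: Red 7, Blue 0, Green 10, Gold 6.
Blue drops from 1 to 0.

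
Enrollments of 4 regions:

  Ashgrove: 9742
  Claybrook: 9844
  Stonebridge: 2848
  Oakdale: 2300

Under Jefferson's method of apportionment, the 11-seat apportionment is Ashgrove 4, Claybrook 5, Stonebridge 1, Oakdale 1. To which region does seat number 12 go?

Priority for the next seat is population ÷ (current seats + 1).
Priorities: Ashgrove 1948.400, Claybrook 1640.667, Stonebridge 1424.000, Oakdale 1150.000.
Highest priority: Ashgrove.

Ashgrove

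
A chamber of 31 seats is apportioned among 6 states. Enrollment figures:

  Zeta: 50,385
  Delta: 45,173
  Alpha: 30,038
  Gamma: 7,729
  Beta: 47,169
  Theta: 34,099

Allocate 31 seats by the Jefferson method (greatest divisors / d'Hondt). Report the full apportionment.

Zeta 7, Delta 7, Alpha 4, Gamma 1, Beta 7, Theta 5

Standard divisor 214593/31 ≈ 6922.355; standard quotas: Zeta 7.279, Delta 6.526, Alpha 4.339, Gamma 1.117, Beta 6.814, Theta 4.926.
Rounding down gives 7, 6, 4, 1, 6, 4 = 28 seats, so the divisor must be adjusted.
With modified divisor 6400: modified quotas Zeta 7.873, Delta 7.058, Alpha 4.693, Gamma 1.208, Beta 7.370, Theta 5.328.
Rounding down: Zeta 7, Delta 7, Alpha 4, Gamma 1, Beta 7, Theta 5 (total 31).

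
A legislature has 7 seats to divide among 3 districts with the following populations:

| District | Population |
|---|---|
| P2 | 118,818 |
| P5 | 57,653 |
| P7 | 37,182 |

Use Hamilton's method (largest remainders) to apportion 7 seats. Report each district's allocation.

P2: 4, P5: 2, P7: 1

The standard divisor is 213653/7 ≈ 30521.857.
Standard quotas: P2 3.8929, P5 1.8889, P7 1.2182.
Lower quotas: P2 3, P5 1, P7 1 (sum 5, leaving 2 seats).
Remainders in descending order: P2 0.8929, P5 0.8889, P7 0.2182.
The surplus seats go to P2, P5.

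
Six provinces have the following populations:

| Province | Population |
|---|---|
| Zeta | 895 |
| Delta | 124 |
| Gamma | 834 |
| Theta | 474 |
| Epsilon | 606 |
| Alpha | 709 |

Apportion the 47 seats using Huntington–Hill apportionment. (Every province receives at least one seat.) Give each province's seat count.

Zeta 11, Delta 2, Gamma 11, Theta 6, Epsilon 8, Alpha 9

With divisor 79: modified quotas Zeta 11.329, Delta 1.570, Gamma 10.557, Theta 6.000, Epsilon 7.671, Alpha 8.975.
Geometric-mean thresholds: Zeta √(11·12)=11.489, Delta √(1·2)=1.414, Gamma √(10·11)=10.488, Theta √(6·7)=6.481, Epsilon √(7·8)=7.483, Alpha √(8·9)=8.485.
Each quota rounded against its threshold gives Zeta 11, Delta 2, Gamma 11, Theta 6, Epsilon 8, Alpha 9 (total 47).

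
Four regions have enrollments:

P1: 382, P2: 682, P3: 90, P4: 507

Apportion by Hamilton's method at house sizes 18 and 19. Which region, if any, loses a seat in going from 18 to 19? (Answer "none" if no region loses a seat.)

At 18 seats: P1 4, P2 7, P3 1, P4 6.
At 19 seats: P1 4, P2 8, P3 1, P4 6.
No region's allocation decreased.

none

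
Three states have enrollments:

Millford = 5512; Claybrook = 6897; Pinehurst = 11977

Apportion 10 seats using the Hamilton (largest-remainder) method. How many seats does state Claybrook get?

Total 24386; standard divisor 24386/10 ≈ 2438.6.
Standard quotas: Millford 2.2603, Claybrook 2.8283, Pinehurst 4.9114.
Lower quotas: Millford 2, Claybrook 2, Pinehurst 4 (sum 8, leaving 2 seats).
Remainders in descending order: Pinehurst 0.9114, Claybrook 0.8283, Millford 0.2603.
The surplus seats go to Pinehurst, Claybrook.
Claybrook receives 3.

3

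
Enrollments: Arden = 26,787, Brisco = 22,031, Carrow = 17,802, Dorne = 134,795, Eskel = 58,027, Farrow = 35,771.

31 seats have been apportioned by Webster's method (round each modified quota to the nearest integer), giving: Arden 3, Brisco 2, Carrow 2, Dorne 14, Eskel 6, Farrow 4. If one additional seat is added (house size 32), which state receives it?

Dorne

Priority for the next seat is population ÷ (current seats + 0.5).
Priorities: Arden 7653.429, Brisco 8812.400, Carrow 7120.800, Dorne 9296.207, Eskel 8927.231, Farrow 7949.111.
Highest priority: Dorne.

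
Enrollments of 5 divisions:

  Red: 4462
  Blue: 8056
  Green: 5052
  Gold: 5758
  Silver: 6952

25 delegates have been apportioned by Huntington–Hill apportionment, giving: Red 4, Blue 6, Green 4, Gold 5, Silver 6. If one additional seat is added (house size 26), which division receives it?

Priority for the next seat is population ÷ (√(s·(s+1))).
Priorities: Red 997.734, Blue 1243.068, Green 1129.662, Gold 1051.262, Silver 1072.717.
Highest priority: Blue.

Blue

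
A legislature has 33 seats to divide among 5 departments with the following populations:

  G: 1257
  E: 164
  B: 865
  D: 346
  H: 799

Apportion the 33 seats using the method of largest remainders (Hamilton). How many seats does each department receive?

G 12, E 2, B 8, D 3, H 8

The standard divisor is 3431/33 ≈ 103.97.
Standard quotas: G 12.090, E 1.577, B 8.320, D 3.328, H 7.685.
Lower quotas: G 12, E 1, B 8, D 3, H 7 (sum 31, leaving 2 seats).
Remainders in descending order: H 0.685, E 0.577, D 0.328, B 0.320, G 0.090.
The surplus seats go to H, E.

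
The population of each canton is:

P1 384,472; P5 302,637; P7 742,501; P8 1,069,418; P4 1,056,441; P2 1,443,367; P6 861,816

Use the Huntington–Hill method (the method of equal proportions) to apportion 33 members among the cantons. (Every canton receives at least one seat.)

P1 2, P5 2, P7 4, P8 6, P4 6, P2 8, P6 5

With divisor 181405: modified quotas P1 2.119, P5 1.668, P7 4.093, P8 5.895, P4 5.824, P2 7.957, P6 4.751.
Geometric-mean thresholds: P1 √(2·3)=2.449, P5 √(1·2)=1.414, P7 √(4·5)=4.472, P8 √(5·6)=5.477, P4 √(5·6)=5.477, P2 √(7·8)=7.483, P6 √(4·5)=4.472.
Each quota rounded against its threshold gives P1 2, P5 2, P7 4, P8 6, P4 6, P2 8, P6 5 (total 33).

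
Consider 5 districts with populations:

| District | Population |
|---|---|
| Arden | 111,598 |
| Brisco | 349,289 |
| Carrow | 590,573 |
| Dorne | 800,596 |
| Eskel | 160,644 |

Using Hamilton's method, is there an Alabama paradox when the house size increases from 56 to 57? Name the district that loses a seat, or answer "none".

At 56 seats: Arden 3, Brisco 10, Carrow 16, Dorne 22, Eskel 5.
At 57 seats: Arden 3, Brisco 10, Carrow 17, Dorne 23, Eskel 4.
Eskel drops from 5 to 4.

Eskel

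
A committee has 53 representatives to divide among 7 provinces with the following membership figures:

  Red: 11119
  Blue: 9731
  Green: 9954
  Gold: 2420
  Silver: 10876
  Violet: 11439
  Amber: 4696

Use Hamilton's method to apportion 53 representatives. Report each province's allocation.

Total 60235; standard divisor 60235/53 ≈ 1136.509.
Standard quotas: Red 9.7835, Blue 8.5622, Green 8.7584, Gold 2.1293, Silver 9.5697, Violet 10.0650, Amber 4.1319.
Lower quotas: Red 9, Blue 8, Green 8, Gold 2, Silver 9, Violet 10, Amber 4 (sum 50, leaving 3 seats).
Remainders in descending order: Red 0.7835, Green 0.7584, Silver 0.5697, Blue 0.5622, Amber 0.1319, Gold 0.1293, Violet 0.0650.
The surplus seats go to Red, Green, Silver.

Red 10; Blue 8; Green 9; Gold 2; Silver 10; Violet 10; Amber 4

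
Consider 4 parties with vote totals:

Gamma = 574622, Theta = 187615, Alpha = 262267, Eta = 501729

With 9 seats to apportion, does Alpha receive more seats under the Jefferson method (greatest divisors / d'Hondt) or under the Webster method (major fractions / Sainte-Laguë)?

Webster

Jefferson: Gamma 4, Theta 1, Alpha 1, Eta 3.
Webster: Gamma 3, Theta 1, Alpha 2, Eta 3.
Alpha gets 1 under Jefferson and 2 under Webster.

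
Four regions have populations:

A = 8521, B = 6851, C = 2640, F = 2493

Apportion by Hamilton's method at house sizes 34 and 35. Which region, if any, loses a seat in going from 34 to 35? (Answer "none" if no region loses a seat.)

C

At 34 seats: A 14, B 11, C 5, F 4.
At 35 seats: A 15, B 12, C 4, F 4.
C drops from 5 to 4.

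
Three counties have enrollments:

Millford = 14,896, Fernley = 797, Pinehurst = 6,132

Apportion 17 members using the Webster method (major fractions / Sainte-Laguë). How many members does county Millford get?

Standard divisor 21825/17 ≈ 1283.824; standard quotas: Millford 11.603, Fernley 0.621, Pinehurst 4.776.
Rounding to the nearest integer gives 12, 1, 5 = 18 seats, so the divisor must be adjusted.
With modified divisor 1300: modified quotas Millford 11.458, Fernley 0.613, Pinehurst 4.717.
Rounding to the nearest integer: Millford 11, Fernley 1, Pinehurst 5 (total 17).
Millford receives 11.

11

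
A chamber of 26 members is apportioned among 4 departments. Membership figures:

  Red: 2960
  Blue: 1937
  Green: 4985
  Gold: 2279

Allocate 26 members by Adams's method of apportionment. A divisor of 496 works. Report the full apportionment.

With modified divisor 496: modified quotas Red 5.968, Blue 3.905, Green 10.050, Gold 4.595.
Rounding up: Red 6, Blue 4, Green 11, Gold 5 (total 26).

Red: 6, Blue: 4, Green: 11, Gold: 5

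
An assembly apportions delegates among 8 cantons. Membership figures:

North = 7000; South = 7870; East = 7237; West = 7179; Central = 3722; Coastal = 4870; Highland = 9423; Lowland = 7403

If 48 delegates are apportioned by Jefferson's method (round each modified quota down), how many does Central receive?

Standard divisor 54704/48 ≈ 1139.667; standard quotas: North 6.142, South 6.906, East 6.350, West 6.299, Central 3.266, Coastal 4.273, Highland 8.268, Lowland 6.496.
Rounding down gives 6, 6, 6, 6, 3, 4, 8, 6 = 45 seats, so the divisor must be adjusted.
With modified divisor 1040: modified quotas North 6.731, South 7.567, East 6.959, West 6.903, Central 3.579, Coastal 4.683, Highland 9.061, Lowland 7.118.
Rounding down: North 6, South 7, East 6, West 6, Central 3, Coastal 4, Highland 9, Lowland 7 (total 48).
Central receives 3.

3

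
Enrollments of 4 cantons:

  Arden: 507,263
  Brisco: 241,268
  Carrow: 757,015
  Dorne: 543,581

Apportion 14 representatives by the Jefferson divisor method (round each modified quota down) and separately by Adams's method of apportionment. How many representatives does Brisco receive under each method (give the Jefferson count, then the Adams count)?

1 and 2

Jefferson: Arden 4, Brisco 1, Carrow 5, Dorne 4.
Adams: Arden 3, Brisco 2, Carrow 5, Dorne 4.
Brisco gets 1 under Jefferson and 2 under Adams.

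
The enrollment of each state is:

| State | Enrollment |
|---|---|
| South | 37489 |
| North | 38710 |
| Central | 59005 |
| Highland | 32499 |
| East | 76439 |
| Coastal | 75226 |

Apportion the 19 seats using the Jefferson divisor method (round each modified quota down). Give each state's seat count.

Standard divisor 319368/19 ≈ 16808.842; standard quotas: South 2.230, North 2.303, Central 3.510, Highland 1.933, East 4.548, Coastal 4.475.
Rounding down gives 2, 2, 3, 1, 4, 4 = 16 seats, so the divisor must be adjusted.
With modified divisor 14900: modified quotas South 2.516, North 2.598, Central 3.960, Highland 2.181, East 5.130, Coastal 5.049.
Rounding down: South 2, North 2, Central 3, Highland 2, East 5, Coastal 5 (total 19).

South 2; North 2; Central 3; Highland 2; East 5; Coastal 5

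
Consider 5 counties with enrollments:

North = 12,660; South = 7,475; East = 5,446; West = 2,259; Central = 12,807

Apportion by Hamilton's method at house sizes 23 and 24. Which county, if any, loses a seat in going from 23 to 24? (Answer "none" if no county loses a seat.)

West

At 23 seats: North 7, South 4, East 3, West 2, Central 7.
At 24 seats: North 8, South 4, East 3, West 1, Central 8.
West drops from 2 to 1.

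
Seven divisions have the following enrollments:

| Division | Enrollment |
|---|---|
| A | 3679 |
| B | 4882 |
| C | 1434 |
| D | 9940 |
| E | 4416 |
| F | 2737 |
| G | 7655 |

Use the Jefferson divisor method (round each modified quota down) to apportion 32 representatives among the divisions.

A: 3, B: 5, C: 1, D: 10, E: 4, F: 2, G: 7

Standard divisor 34743/32 ≈ 1085.719; standard quotas: A 3.389, B 4.497, C 1.321, D 9.155, E 4.067, F 2.521, G 7.051.
Rounding down gives 3, 4, 1, 9, 4, 2, 7 = 30 seats, so the divisor must be adjusted.
With modified divisor 970: modified quotas A 3.793, B 5.033, C 1.478, D 10.247, E 4.553, F 2.822, G 7.892.
Rounding down: A 3, B 5, C 1, D 10, E 4, F 2, G 7 (total 32).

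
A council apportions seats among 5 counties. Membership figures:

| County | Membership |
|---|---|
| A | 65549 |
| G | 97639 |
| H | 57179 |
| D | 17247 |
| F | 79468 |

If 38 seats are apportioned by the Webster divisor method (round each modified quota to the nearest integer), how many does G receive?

12

Standard divisor 317082/38 ≈ 8344.263; standard quotas: A 7.856, G 11.701, H 6.852, D 2.067, F 9.524.
Rounding to the nearest integer gives 8, 12, 7, 2, 10 = 39 seats, so the divisor must be adjusted.
With modified divisor 8400: modified quotas A 7.803, G 11.624, H 6.807, D 2.053, F 9.460.
Rounding to the nearest integer: A 8, G 12, H 7, D 2, F 9 (total 38).
G receives 12.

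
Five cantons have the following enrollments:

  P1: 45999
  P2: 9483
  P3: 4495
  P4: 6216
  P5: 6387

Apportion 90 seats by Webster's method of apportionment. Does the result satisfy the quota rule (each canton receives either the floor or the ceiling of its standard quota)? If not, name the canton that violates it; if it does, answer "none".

Standard quotas: P1 57.039, P2 11.759, P3 5.574, P4 7.708, P5 7.920.
Webster allocation: P1 56, P2 12, P3 6, P4 8, P5 8.
P1 has quota 57.039 (lower 57, upper 58) but receives 56 — outside the quota interval.

P1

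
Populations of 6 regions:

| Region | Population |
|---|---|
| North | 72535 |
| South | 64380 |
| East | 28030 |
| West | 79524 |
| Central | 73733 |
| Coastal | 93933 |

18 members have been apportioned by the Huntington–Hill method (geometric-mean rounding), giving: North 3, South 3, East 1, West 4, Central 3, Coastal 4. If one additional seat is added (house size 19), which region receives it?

Central

Priority for the next seat is population ÷ (√(s·(s+1))).
Priorities: North 20939.051, South 18584.905, East 19820.203, West 17782.107, Central 21284.884, Coastal 21004.057.
Highest priority: Central.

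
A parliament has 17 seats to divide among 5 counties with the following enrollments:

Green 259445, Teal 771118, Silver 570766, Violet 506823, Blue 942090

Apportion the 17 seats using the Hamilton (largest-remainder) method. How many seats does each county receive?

The standard divisor is 3050242/17 = 179426.
Standard quotas: Green 1.4460, Teal 4.2977, Silver 3.1811, Violet 2.8247, Blue 5.2506.
Lower quotas: Green 1, Teal 4, Silver 3, Violet 2, Blue 5 (sum 15, leaving 2 seats).
Remainders in descending order: Violet 0.8247, Green 0.4460, Teal 0.2977, Blue 0.2506, Silver 0.1811.
Largest remainders: Violet, Green receive the extra seats.

Green 2, Teal 4, Silver 3, Violet 3, Blue 5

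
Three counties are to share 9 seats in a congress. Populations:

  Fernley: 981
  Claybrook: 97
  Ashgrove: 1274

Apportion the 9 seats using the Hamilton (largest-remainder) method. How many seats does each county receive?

Total 2352; standard divisor 2352/9 ≈ 261.333.
Standard quotas: Fernley 3.754, Claybrook 0.371, Ashgrove 4.875.
Lower quotas: Fernley 3, Claybrook 0, Ashgrove 4 (sum 7, leaving 2 seats).
Remainders in descending order: Ashgrove 0.875, Fernley 0.754, Claybrook 0.371.
Largest remainders: Ashgrove, Fernley receive the extra seats.

Fernley: 4, Claybrook: 0, Ashgrove: 5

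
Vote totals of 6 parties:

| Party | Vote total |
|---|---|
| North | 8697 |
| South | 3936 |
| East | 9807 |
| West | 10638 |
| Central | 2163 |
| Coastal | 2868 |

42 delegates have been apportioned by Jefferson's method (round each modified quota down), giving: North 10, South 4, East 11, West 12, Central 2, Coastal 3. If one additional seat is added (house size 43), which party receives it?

Priority for the next seat is population ÷ (current seats + 1).
Priorities: North 790.636, South 787.200, East 817.250, West 818.308, Central 721.000, Coastal 717.000.
Highest priority: West.

West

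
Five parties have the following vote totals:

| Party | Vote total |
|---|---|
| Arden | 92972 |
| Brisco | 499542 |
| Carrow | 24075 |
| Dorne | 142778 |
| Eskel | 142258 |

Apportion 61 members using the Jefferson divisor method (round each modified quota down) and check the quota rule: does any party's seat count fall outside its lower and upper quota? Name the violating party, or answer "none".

Brisco

Standard quotas: Arden 6.290, Brisco 33.797, Carrow 1.629, Dorne 9.660, Eskel 9.625.
Jefferson allocation: Arden 6, Brisco 35, Carrow 1, Dorne 10, Eskel 9.
Brisco has quota 33.797 (lower 33, upper 34) but receives 35 — outside the quota interval.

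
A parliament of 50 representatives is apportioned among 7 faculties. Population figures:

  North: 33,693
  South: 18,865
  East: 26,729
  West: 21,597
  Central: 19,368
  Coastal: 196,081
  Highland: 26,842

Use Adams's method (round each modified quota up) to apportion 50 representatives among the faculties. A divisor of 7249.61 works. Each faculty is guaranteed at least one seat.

With modified divisor 7249.61: modified quotas North 4.648, South 2.602, East 3.687, West 2.979, Central 2.672, Coastal 27.047, Highland 3.703.
Rounding up: North 5, South 3, East 4, West 3, Central 3, Coastal 28, Highland 4 (total 50).

North 5, South 3, East 4, West 3, Central 3, Coastal 28, Highland 4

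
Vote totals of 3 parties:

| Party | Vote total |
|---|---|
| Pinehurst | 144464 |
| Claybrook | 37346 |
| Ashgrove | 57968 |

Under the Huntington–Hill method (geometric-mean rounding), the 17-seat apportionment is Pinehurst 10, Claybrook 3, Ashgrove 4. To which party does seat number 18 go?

Pinehurst

Priority for the next seat is population ÷ (√(s·(s+1))).
Priorities: Pinehurst 13774.102, Claybrook 10780.862, Ashgrove 12962.039.
Highest priority: Pinehurst.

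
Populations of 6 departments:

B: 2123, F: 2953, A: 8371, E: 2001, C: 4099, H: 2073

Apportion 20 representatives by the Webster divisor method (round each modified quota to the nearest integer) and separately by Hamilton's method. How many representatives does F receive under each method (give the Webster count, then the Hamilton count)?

Webster: B 2, F 3, A 7, E 2, C 4, H 2.
Hamilton: B 2, F 2, A 8, E 2, C 4, H 2.
F gets 3 under Webster and 2 under Hamilton.

3 and 2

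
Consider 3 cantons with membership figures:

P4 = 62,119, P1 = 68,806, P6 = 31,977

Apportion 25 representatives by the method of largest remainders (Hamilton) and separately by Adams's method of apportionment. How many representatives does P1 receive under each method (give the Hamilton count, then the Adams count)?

11 and 10

Hamilton: P4 9, P1 11, P6 5.
Adams: P4 10, P1 10, P6 5.
P1 gets 11 under Hamilton and 10 under Adams.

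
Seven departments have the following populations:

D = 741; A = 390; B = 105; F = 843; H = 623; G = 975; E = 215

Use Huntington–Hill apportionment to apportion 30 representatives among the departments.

D 6; A 3; B 1; F 6; H 5; G 7; E 2

With divisor 133: modified quotas D 5.571, A 2.932, B 0.789, F 6.338, H 4.684, G 7.331, E 1.617.
Geometric-mean thresholds: D √(5·6)=5.477, A √(2·3)=2.449, B (min 1), F √(6·7)=6.481, H √(4·5)=4.472, G √(7·8)=7.483, E √(1·2)=1.414.
Each quota rounded against its threshold gives D 6, A 3, B 1, F 6, H 5, G 7, E 2 (total 30).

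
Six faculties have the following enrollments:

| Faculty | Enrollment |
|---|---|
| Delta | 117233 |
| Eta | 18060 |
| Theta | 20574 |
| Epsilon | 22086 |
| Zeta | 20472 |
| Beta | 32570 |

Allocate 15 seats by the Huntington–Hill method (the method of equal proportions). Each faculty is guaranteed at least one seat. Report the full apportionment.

With divisor 15083: modified quotas Delta 7.773, Eta 1.197, Theta 1.364, Epsilon 1.464, Zeta 1.357, Beta 2.159.
Geometric-mean thresholds: Delta √(7·8)=7.483, Eta √(1·2)=1.414, Theta √(1·2)=1.414, Epsilon √(1·2)=1.414, Zeta √(1·2)=1.414, Beta √(2·3)=2.449.
Each quota rounded against its threshold gives Delta 8, Eta 1, Theta 1, Epsilon 2, Zeta 1, Beta 2 (total 15).

Delta=8, Eta=1, Theta=1, Epsilon=2, Zeta=1, Beta=2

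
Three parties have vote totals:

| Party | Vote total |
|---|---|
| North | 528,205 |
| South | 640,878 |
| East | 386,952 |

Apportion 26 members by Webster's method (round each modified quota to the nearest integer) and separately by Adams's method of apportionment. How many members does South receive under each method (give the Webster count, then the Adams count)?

Webster: North 9, South 11, East 6.
Adams: North 9, South 10, East 7.
South gets 11 under Webster and 10 under Adams.

11 and 10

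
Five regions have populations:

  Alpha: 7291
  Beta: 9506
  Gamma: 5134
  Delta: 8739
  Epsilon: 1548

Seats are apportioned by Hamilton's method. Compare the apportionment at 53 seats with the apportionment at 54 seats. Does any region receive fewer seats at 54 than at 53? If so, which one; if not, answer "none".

Epsilon

At 53 seats: Alpha 12, Beta 16, Gamma 8, Delta 14, Epsilon 3.
At 54 seats: Alpha 12, Beta 16, Gamma 9, Delta 15, Epsilon 2.
Epsilon drops from 3 to 2.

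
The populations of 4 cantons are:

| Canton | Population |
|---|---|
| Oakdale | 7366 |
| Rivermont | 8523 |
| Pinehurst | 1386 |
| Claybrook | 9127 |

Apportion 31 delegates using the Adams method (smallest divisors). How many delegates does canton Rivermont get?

Standard divisor 26402/31 ≈ 851.677; standard quotas: Oakdale 8.649, Rivermont 10.007, Pinehurst 1.627, Claybrook 10.716.
Rounding up gives 9, 11, 2, 11 = 33 seats, so the divisor must be adjusted.
With modified divisor 917: modified quotas Oakdale 8.033, Rivermont 9.294, Pinehurst 1.511, Claybrook 9.953.
Rounding up: Oakdale 9, Rivermont 10, Pinehurst 2, Claybrook 10 (total 31).
Rivermont receives 10.

10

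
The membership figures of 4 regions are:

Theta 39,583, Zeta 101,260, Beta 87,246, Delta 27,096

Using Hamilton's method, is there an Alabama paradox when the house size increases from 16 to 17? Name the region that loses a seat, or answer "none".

At 16 seats: Theta 3, Zeta 6, Beta 5, Delta 2.
At 17 seats: Theta 2, Zeta 7, Beta 6, Delta 2.
Theta drops from 3 to 2.

Theta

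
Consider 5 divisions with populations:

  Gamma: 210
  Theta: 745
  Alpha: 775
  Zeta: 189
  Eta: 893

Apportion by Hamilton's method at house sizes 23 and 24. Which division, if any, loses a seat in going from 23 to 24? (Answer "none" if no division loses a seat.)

At 23 seats: Gamma 2, Theta 6, Alpha 6, Zeta 2, Eta 7.
At 24 seats: Gamma 2, Theta 6, Alpha 7, Zeta 1, Eta 8.
Zeta drops from 2 to 1.

Zeta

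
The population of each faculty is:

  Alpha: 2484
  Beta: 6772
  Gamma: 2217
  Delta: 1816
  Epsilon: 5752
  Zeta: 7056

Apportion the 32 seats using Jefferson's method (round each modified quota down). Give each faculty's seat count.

Standard divisor 26097/32 ≈ 815.531; standard quotas: Alpha 3.046, Beta 8.304, Gamma 2.718, Delta 2.227, Epsilon 7.053, Zeta 8.652.
Rounding down gives 3, 8, 2, 2, 7, 8 = 30 seats, so the divisor must be adjusted.
With modified divisor 750: modified quotas Alpha 3.312, Beta 9.029, Gamma 2.956, Delta 2.421, Epsilon 7.669, Zeta 9.408.
Rounding down: Alpha 3, Beta 9, Gamma 2, Delta 2, Epsilon 7, Zeta 9 (total 32).

Alpha: 3, Beta: 9, Gamma: 2, Delta: 2, Epsilon: 7, Zeta: 9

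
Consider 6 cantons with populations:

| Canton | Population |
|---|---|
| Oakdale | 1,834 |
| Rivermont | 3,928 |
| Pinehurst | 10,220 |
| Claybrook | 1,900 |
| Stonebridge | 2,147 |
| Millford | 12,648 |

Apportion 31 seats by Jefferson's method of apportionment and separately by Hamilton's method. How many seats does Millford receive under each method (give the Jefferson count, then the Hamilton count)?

Jefferson: Oakdale 1, Rivermont 4, Pinehurst 10, Claybrook 1, Stonebridge 2, Millford 13.
Hamilton: Oakdale 2, Rivermont 4, Pinehurst 9, Claybrook 2, Stonebridge 2, Millford 12.
Millford gets 13 under Jefferson and 12 under Hamilton.

13 and 12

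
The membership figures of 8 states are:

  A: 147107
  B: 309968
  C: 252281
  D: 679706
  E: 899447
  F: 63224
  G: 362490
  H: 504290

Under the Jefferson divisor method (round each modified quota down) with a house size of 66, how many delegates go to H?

Standard divisor 3218513/66 ≈ 48765.348; standard quotas: A 3.017, B 6.356, C 5.173, D 13.938, E 18.444, F 1.296, G 7.433, H 10.341.
Rounding down gives 3, 6, 5, 13, 18, 1, 7, 10 = 63 seats, so the divisor must be adjusted.
With modified divisor 45600: modified quotas A 3.226, B 6.798, C 5.532, D 14.906, E 19.725, F 1.386, G 7.949, H 11.059.
Rounding down: A 3, B 6, C 5, D 14, E 19, F 1, G 7, H 11 (total 66).
H receives 11.

11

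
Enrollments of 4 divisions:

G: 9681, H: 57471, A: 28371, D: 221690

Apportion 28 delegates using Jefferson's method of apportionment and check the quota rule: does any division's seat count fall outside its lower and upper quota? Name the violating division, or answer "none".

D

Standard quotas: G 0.855, H 5.073, A 2.504, D 19.568.
Jefferson allocation: G 0, H 5, A 2, D 21.
D has quota 19.568 (lower 19, upper 20) but receives 21 — outside the quota interval.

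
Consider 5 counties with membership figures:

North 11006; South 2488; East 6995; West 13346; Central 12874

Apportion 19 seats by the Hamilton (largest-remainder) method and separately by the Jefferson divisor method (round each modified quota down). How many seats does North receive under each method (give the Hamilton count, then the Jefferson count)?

5 and 4

Hamilton: North 5, South 1, East 3, West 5, Central 5.
Jefferson: North 4, South 1, East 3, West 6, Central 5.
North gets 5 under Hamilton and 4 under Jefferson.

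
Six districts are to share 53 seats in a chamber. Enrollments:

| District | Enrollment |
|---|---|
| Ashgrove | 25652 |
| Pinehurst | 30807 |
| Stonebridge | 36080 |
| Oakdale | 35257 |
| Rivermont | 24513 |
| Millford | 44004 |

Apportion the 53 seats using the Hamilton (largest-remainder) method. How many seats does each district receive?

Ashgrove: 7; Pinehurst: 8; Stonebridge: 10; Oakdale: 9; Rivermont: 7; Millford: 12

The standard divisor is 196313/53 ≈ 3704.019.
Standard quotas: Ashgrove 6.9255, Pinehurst 8.3172, Stonebridge 9.7408, Oakdale 9.5186, Rivermont 6.6179, Millford 11.8801.
Lower quotas: Ashgrove 6, Pinehurst 8, Stonebridge 9, Oakdale 9, Rivermont 6, Millford 11 (sum 49, leaving 4 seats).
Remainders in descending order: Ashgrove 0.9255, Millford 0.8801, Stonebridge 0.7408, Rivermont 0.6179, Oakdale 0.5186, Pinehurst 0.3172.
Largest remainders: Ashgrove, Millford, Stonebridge, Rivermont receive the extra seats.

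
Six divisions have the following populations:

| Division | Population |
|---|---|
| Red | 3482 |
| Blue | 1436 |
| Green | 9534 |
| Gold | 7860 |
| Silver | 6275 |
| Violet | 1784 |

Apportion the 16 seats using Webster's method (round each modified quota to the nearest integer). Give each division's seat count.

Standard divisor 30371/16 ≈ 1898.188; standard quotas: Red 1.834, Blue 0.757, Green 5.023, Gold 4.141, Silver 3.306, Violet 0.940.
Rounding to the nearest integer gives Red 2, Blue 1, Green 5, Gold 4, Silver 3, Violet 1 — total 16, matching the house size, so no adjustment is needed.

Red: 2, Blue: 1, Green: 5, Gold: 4, Silver: 3, Violet: 1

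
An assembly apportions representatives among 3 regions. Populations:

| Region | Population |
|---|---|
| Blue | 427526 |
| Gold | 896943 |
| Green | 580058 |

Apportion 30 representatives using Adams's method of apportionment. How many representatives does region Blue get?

Standard divisor 1904527/30 ≈ 63484.233; standard quotas: Blue 6.734, Gold 14.129, Green 9.137.
Rounding up gives 7, 15, 10 = 32 seats, so the divisor must be adjusted.
With modified divisor 66700: modified quotas Blue 6.410, Gold 13.447, Green 8.697.
Rounding up: Blue 7, Gold 14, Green 9 (total 30).
Blue receives 7.

7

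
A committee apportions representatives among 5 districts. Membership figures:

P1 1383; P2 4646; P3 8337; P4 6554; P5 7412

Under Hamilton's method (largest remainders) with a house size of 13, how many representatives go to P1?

1

Total 28332; standard divisor 28332/13 ≈ 2179.385.
Standard quotas: P1 0.6346, P2 2.1318, P3 3.8254, P4 3.0073, P5 3.4010.
Lower quotas: P1 0, P2 2, P3 3, P4 3, P5 3 (sum 11, leaving 2 seats).
Remainders in descending order: P3 0.8254, P1 0.6346, P5 0.4010, P2 0.1318, P4 0.0073.
Largest remainders: P3, P1 receive the extra seats.
P1 receives 1.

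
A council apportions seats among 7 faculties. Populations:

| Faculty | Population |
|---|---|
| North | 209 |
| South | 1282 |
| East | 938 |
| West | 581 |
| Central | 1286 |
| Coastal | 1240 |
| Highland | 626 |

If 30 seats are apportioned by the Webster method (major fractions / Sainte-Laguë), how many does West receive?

3

Standard divisor 6162/30 ≈ 205.4; standard quotas: North 1.018, South 6.241, East 4.567, West 2.829, Central 6.261, Coastal 6.037, Highland 3.048.
Rounding to the nearest integer gives North 1, South 6, East 5, West 3, Central 6, Coastal 6, Highland 3 — total 30, matching the house size, so no adjustment is needed.
West receives 3.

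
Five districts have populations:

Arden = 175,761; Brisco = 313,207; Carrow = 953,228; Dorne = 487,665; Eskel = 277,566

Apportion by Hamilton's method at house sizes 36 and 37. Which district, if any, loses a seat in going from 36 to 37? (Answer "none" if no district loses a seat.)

At 36 seats: Arden 3, Brisco 5, Carrow 16, Dorne 8, Eskel 4.
At 37 seats: Arden 3, Brisco 5, Carrow 16, Dorne 8, Eskel 5.
No district's allocation decreased.

none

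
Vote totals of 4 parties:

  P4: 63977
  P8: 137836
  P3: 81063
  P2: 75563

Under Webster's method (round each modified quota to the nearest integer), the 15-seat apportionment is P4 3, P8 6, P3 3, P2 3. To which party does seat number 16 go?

Priority for the next seat is population ÷ (current seats + 0.5).
Priorities: P4 18279.143, P8 21205.538, P3 23160.857, P2 21589.429.
Highest priority: P3.

P3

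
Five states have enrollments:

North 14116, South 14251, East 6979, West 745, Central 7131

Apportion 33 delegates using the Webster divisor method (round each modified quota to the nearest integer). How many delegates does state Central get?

Standard divisor 43222/33 ≈ 1309.758; standard quotas: North 10.778, South 10.881, East 5.328, West 0.569, Central 5.445.
Rounding to the nearest integer gives North 11, South 11, East 5, West 1, Central 5 — total 33, matching the house size, so no adjustment is needed.
Central receives 5.

5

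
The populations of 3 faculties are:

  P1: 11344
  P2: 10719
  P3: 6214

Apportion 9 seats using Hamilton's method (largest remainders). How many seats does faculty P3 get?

2

The standard divisor is 28277/9 ≈ 3141.889.
Standard quotas: P1 3.6106, P2 3.4116, P3 1.9778.
Lower quotas: P1 3, P2 3, P3 1 (sum 7, leaving 2 seats).
Remainders in descending order: P3 0.9778, P1 0.6106, P2 0.4116.
Largest remainders: P3, P1 receive the extra seats.
P3 receives 2.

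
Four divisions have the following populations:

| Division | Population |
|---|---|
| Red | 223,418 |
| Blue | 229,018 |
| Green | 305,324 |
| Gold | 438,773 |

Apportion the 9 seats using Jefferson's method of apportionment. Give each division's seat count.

Standard divisor 1196533/9 ≈ 132948.111; standard quotas: Red 1.680, Blue 1.723, Green 2.297, Gold 3.300.
Rounding down gives 1, 1, 2, 3 = 7 seats, so the divisor must be adjusted.
With modified divisor 110298: modified quotas Red 2.026, Blue 2.076, Green 2.768, Gold 3.978.
Rounding down: Red 2, Blue 2, Green 2, Gold 3 (total 9).

Red: 2, Blue: 2, Green: 2, Gold: 3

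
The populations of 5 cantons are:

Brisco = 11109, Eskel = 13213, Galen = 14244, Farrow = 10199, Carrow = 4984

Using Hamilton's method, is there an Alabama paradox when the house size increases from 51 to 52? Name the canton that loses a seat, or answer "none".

Brisco

At 51 seats: Brisco 11, Eskel 12, Galen 13, Farrow 10, Carrow 5.
At 52 seats: Brisco 10, Eskel 13, Galen 14, Farrow 10, Carrow 5.
Brisco drops from 11 to 10.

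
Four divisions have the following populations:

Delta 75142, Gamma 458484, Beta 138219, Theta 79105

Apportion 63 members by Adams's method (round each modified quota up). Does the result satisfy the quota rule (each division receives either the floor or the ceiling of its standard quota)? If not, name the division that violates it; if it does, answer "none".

Standard quotas: Delta 6.304, Gamma 38.464, Beta 11.596, Theta 6.636.
Adams allocation: Delta 7, Gamma 37, Beta 12, Theta 7.
Gamma has quota 38.464 (lower 38, upper 39) but receives 37 — outside the quota interval.

Gamma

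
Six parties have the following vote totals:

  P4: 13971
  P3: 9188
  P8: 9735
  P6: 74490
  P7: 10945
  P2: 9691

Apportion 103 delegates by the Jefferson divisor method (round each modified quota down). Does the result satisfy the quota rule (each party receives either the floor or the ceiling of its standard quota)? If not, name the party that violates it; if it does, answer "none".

Standard quotas: P4 11.241, P3 7.392, P8 7.832, P6 59.932, P7 8.806, P2 7.797.
Jefferson allocation: P4 11, P3 7, P8 8, P6 61, P7 9, P2 7.
P6 has quota 59.932 (lower 59, upper 60) but receives 61 — outside the quota interval.

P6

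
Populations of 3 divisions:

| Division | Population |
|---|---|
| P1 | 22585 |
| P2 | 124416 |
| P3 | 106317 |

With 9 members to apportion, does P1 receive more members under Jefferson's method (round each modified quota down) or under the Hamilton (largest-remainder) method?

Hamilton

Jefferson: P1 0, P2 5, P3 4.
Hamilton: P1 1, P2 4, P3 4.
P1 gets 0 under Jefferson and 1 under Hamilton.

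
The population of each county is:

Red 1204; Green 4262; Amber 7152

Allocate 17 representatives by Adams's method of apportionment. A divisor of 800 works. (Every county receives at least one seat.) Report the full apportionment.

With modified divisor 800: modified quotas Red 1.505, Green 5.327, Amber 8.940.
Rounding up: Red 2, Green 6, Amber 9 (total 17).

Red: 2; Green: 6; Amber: 9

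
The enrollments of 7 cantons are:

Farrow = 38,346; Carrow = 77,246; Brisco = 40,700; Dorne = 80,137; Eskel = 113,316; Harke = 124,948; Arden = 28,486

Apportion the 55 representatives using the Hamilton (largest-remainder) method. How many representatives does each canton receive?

Farrow: 4, Carrow: 8, Brisco: 5, Dorne: 9, Eskel: 12, Harke: 14, Arden: 3

Standard divisor: 503179 ÷ 55 ≈ 9148.709.
Standard quotas: Farrow 4.1914, Carrow 8.4434, Brisco 4.4487, Dorne 8.7594, Eskel 12.3860, Harke 13.6574, Arden 3.1137.
Lower quotas: Farrow 4, Carrow 8, Brisco 4, Dorne 8, Eskel 12, Harke 13, Arden 3 (sum 52, leaving 3 seats).
Remainders in descending order: Dorne 0.7594, Harke 0.6574, Brisco 0.4487, Carrow 0.4434, Eskel 0.3860, Farrow 0.1914, Arden 0.1137.
The surplus seats go to Dorne, Harke, Brisco.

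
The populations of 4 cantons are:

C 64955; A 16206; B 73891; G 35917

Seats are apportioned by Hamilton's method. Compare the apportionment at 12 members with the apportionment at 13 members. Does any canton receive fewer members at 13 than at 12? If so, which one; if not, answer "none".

At 12 seats: C 4, A 1, B 5, G 2.
At 13 seats: C 4, A 1, B 5, G 3.
No canton's allocation decreased.

none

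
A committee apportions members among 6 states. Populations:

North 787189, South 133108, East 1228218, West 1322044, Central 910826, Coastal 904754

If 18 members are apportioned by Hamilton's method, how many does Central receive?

The standard divisor is 5286139/18 ≈ 293674.389.
Standard quotas: North 2.6805, South 0.4533, East 4.1822, West 4.5017, Central 3.1015, Coastal 3.0808.
Lower quotas: North 2, South 0, East 4, West 4, Central 3, Coastal 3 (sum 16, leaving 2 seats).
Remainders in descending order: North 0.6805, West 0.5017, South 0.4533, East 0.1822, Central 0.1015, Coastal 0.0808.
The surplus seats go to North, West.
Central receives 3.

3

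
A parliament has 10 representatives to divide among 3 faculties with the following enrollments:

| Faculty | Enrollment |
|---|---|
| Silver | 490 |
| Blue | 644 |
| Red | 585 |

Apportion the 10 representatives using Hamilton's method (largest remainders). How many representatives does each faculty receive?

The standard divisor is 1719/10 ≈ 171.9.
Standard quotas: Silver 2.850, Blue 3.746, Red 3.403.
Lower quotas: Silver 2, Blue 3, Red 3 (sum 8, leaving 2 seats).
Remainders in descending order: Silver 0.850, Blue 0.746, Red 0.403.
The surplus seats go to Silver, Blue.

Silver=3, Blue=4, Red=3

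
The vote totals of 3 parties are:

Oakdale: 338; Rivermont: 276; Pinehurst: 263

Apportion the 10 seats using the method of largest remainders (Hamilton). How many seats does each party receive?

Oakdale 4, Rivermont 3, Pinehurst 3

Standard divisor: 877 ÷ 10 ≈ 87.7.
Standard quotas: Oakdale 3.854, Rivermont 3.147, Pinehurst 2.999.
Lower quotas: Oakdale 3, Rivermont 3, Pinehurst 2 (sum 8, leaving 2 seats).
Remainders in descending order: Pinehurst 0.999, Oakdale 0.854, Rivermont 0.147.
Largest remainders: Pinehurst, Oakdale receive the extra seats.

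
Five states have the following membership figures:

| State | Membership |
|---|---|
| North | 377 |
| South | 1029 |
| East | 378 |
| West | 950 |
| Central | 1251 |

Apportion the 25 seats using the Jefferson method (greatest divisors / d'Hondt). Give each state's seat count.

North 2; South 7; East 2; West 6; Central 8

Standard divisor 3985/25 ≈ 159.4; standard quotas: North 2.365, South 6.455, East 2.371, West 5.960, Central 7.848.
Rounding down gives 2, 6, 2, 5, 7 = 22 seats, so the divisor must be adjusted.
With modified divisor 140: modified quotas North 2.693, South 7.350, East 2.700, West 6.786, Central 8.936.
Rounding down: North 2, South 7, East 2, West 6, Central 8 (total 25).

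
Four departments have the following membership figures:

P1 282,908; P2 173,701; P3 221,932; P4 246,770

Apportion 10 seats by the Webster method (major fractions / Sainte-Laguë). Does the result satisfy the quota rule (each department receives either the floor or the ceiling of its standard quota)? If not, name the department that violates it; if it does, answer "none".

none

Standard quotas: P1 3.057, P2 1.877, P3 2.398, P4 2.667.
Webster allocation: P1 3, P2 2, P3 2, P4 3.
Every allocation lies between the lower and upper quota.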